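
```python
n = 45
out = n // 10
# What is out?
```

Answer: 4

Derivation:
Trace (tracking out):
n = 45  # -> n = 45
out = n // 10  # -> out = 4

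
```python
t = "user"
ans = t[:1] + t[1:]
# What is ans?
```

Trace (tracking ans):
t = 'user'  # -> t = 'user'
ans = t[:1] + t[1:]  # -> ans = 'user'

Answer: 'user'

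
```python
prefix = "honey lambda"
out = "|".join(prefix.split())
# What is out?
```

Trace (tracking out):
prefix = 'honey lambda'  # -> prefix = 'honey lambda'
out = '|'.join(prefix.split())  # -> out = 'honey|lambda'

Answer: 'honey|lambda'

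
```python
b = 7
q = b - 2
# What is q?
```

Answer: 5

Derivation:
Trace (tracking q):
b = 7  # -> b = 7
q = b - 2  # -> q = 5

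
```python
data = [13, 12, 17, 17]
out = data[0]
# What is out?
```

Trace (tracking out):
data = [13, 12, 17, 17]  # -> data = [13, 12, 17, 17]
out = data[0]  # -> out = 13

Answer: 13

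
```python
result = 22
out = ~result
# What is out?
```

Answer: -23

Derivation:
Trace (tracking out):
result = 22  # -> result = 22
out = ~result  # -> out = -23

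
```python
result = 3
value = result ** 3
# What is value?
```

Answer: 27

Derivation:
Trace (tracking value):
result = 3  # -> result = 3
value = result ** 3  # -> value = 27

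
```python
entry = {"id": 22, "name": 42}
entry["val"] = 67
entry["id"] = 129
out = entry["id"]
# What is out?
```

Answer: 129

Derivation:
Trace (tracking out):
entry = {'id': 22, 'name': 42}  # -> entry = {'id': 22, 'name': 42}
entry['val'] = 67  # -> entry = {'id': 22, 'name': 42, 'val': 67}
entry['id'] = 129  # -> entry = {'id': 129, 'name': 42, 'val': 67}
out = entry['id']  # -> out = 129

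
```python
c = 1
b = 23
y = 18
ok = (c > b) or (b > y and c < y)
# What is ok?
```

Trace (tracking ok):
c = 1  # -> c = 1
b = 23  # -> b = 23
y = 18  # -> y = 18
ok = c > b or (b > y and c < y)  # -> ok = True

Answer: True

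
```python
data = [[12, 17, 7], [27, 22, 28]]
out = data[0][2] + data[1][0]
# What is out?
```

Answer: 34

Derivation:
Trace (tracking out):
data = [[12, 17, 7], [27, 22, 28]]  # -> data = [[12, 17, 7], [27, 22, 28]]
out = data[0][2] + data[1][0]  # -> out = 34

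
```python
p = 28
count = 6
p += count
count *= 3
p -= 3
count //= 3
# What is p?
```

Trace (tracking p):
p = 28  # -> p = 28
count = 6  # -> count = 6
p += count  # -> p = 34
count *= 3  # -> count = 18
p -= 3  # -> p = 31
count //= 3  # -> count = 6

Answer: 31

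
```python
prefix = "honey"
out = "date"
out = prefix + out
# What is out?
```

Trace (tracking out):
prefix = 'honey'  # -> prefix = 'honey'
out = 'date'  # -> out = 'date'
out = prefix + out  # -> out = 'honeydate'

Answer: 'honeydate'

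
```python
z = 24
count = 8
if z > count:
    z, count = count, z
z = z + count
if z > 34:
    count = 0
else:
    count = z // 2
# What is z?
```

Trace (tracking z):
z = 24  # -> z = 24
count = 8  # -> count = 8
if z > count:  # condition is True
    z, count = (count, z)  # -> z = 8, count = 24
z = z + count  # -> z = 32
if z > 34:  # condition is False
else:
    count = z // 2  # -> count = 16

Answer: 32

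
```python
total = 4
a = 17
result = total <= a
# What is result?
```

Trace (tracking result):
total = 4  # -> total = 4
a = 17  # -> a = 17
result = total <= a  # -> result = True

Answer: True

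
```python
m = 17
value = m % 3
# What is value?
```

Answer: 2

Derivation:
Trace (tracking value):
m = 17  # -> m = 17
value = m % 3  # -> value = 2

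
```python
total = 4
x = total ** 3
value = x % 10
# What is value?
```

Trace (tracking value):
total = 4  # -> total = 4
x = total ** 3  # -> x = 64
value = x % 10  # -> value = 4

Answer: 4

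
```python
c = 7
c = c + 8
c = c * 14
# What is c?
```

Trace (tracking c):
c = 7  # -> c = 7
c = c + 8  # -> c = 15
c = c * 14  # -> c = 210

Answer: 210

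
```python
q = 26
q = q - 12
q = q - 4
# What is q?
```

Trace (tracking q):
q = 26  # -> q = 26
q = q - 12  # -> q = 14
q = q - 4  # -> q = 10

Answer: 10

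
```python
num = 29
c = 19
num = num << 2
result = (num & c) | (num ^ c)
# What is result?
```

Answer: 119

Derivation:
Trace (tracking result):
num = 29  # -> num = 29
c = 19  # -> c = 19
num = num << 2  # -> num = 116
result = num & c | num ^ c  # -> result = 119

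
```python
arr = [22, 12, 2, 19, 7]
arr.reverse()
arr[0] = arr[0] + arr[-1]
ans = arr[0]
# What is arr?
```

Trace (tracking arr):
arr = [22, 12, 2, 19, 7]  # -> arr = [22, 12, 2, 19, 7]
arr.reverse()  # -> arr = [7, 19, 2, 12, 22]
arr[0] = arr[0] + arr[-1]  # -> arr = [29, 19, 2, 12, 22]
ans = arr[0]  # -> ans = 29

Answer: [29, 19, 2, 12, 22]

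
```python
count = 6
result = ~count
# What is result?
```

Answer: -7

Derivation:
Trace (tracking result):
count = 6  # -> count = 6
result = ~count  # -> result = -7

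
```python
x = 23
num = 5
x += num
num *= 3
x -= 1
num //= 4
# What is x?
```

Trace (tracking x):
x = 23  # -> x = 23
num = 5  # -> num = 5
x += num  # -> x = 28
num *= 3  # -> num = 15
x -= 1  # -> x = 27
num //= 4  # -> num = 3

Answer: 27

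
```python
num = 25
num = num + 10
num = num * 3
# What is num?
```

Trace (tracking num):
num = 25  # -> num = 25
num = num + 10  # -> num = 35
num = num * 3  # -> num = 105

Answer: 105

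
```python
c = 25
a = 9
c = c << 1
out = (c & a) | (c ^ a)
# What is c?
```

Trace (tracking c):
c = 25  # -> c = 25
a = 9  # -> a = 9
c = c << 1  # -> c = 50
out = c & a | c ^ a  # -> out = 59

Answer: 50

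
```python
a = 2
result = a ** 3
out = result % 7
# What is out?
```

Answer: 1

Derivation:
Trace (tracking out):
a = 2  # -> a = 2
result = a ** 3  # -> result = 8
out = result % 7  # -> out = 1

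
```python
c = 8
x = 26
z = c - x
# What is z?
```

Answer: -18

Derivation:
Trace (tracking z):
c = 8  # -> c = 8
x = 26  # -> x = 26
z = c - x  # -> z = -18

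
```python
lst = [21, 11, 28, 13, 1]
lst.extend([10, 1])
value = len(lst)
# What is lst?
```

Answer: [21, 11, 28, 13, 1, 10, 1]

Derivation:
Trace (tracking lst):
lst = [21, 11, 28, 13, 1]  # -> lst = [21, 11, 28, 13, 1]
lst.extend([10, 1])  # -> lst = [21, 11, 28, 13, 1, 10, 1]
value = len(lst)  # -> value = 7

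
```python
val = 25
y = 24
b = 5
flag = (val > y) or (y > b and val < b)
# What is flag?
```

Trace (tracking flag):
val = 25  # -> val = 25
y = 24  # -> y = 24
b = 5  # -> b = 5
flag = val > y or (y > b and val < b)  # -> flag = True

Answer: True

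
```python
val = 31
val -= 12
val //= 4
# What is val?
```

Answer: 4

Derivation:
Trace (tracking val):
val = 31  # -> val = 31
val -= 12  # -> val = 19
val //= 4  # -> val = 4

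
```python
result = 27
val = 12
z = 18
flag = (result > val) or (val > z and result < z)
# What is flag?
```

Answer: True

Derivation:
Trace (tracking flag):
result = 27  # -> result = 27
val = 12  # -> val = 12
z = 18  # -> z = 18
flag = result > val or (val > z and result < z)  # -> flag = True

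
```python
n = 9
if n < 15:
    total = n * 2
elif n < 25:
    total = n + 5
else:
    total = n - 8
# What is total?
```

Answer: 18

Derivation:
Trace (tracking total):
n = 9  # -> n = 9
if n < 15:  # condition is True
    total = n * 2  # -> total = 18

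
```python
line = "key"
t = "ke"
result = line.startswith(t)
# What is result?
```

Trace (tracking result):
line = 'key'  # -> line = 'key'
t = 'ke'  # -> t = 'ke'
result = line.startswith(t)  # -> result = True

Answer: True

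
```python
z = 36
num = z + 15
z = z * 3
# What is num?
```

Trace (tracking num):
z = 36  # -> z = 36
num = z + 15  # -> num = 51
z = z * 3  # -> z = 108

Answer: 51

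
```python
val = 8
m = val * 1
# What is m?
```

Answer: 8

Derivation:
Trace (tracking m):
val = 8  # -> val = 8
m = val * 1  # -> m = 8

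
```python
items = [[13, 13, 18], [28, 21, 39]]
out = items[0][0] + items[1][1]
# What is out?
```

Trace (tracking out):
items = [[13, 13, 18], [28, 21, 39]]  # -> items = [[13, 13, 18], [28, 21, 39]]
out = items[0][0] + items[1][1]  # -> out = 34

Answer: 34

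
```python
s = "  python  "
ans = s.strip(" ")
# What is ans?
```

Answer: 'python'

Derivation:
Trace (tracking ans):
s = '  python  '  # -> s = '  python  '
ans = s.strip(' ')  # -> ans = 'python'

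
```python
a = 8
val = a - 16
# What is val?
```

Answer: -8

Derivation:
Trace (tracking val):
a = 8  # -> a = 8
val = a - 16  # -> val = -8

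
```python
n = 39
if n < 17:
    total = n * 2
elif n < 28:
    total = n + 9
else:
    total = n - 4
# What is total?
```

Answer: 35

Derivation:
Trace (tracking total):
n = 39  # -> n = 39
if n < 17:  # condition is False
elif n < 28:  # condition is False
else:
    total = n - 4  # -> total = 35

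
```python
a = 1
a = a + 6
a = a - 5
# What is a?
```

Trace (tracking a):
a = 1  # -> a = 1
a = a + 6  # -> a = 7
a = a - 5  # -> a = 2

Answer: 2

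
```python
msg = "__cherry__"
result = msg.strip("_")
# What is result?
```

Trace (tracking result):
msg = '__cherry__'  # -> msg = '__cherry__'
result = msg.strip('_')  # -> result = 'cherry'

Answer: 'cherry'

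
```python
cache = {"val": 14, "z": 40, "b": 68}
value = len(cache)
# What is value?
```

Answer: 3

Derivation:
Trace (tracking value):
cache = {'val': 14, 'z': 40, 'b': 68}  # -> cache = {'val': 14, 'z': 40, 'b': 68}
value = len(cache)  # -> value = 3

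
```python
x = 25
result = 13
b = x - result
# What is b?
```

Answer: 12

Derivation:
Trace (tracking b):
x = 25  # -> x = 25
result = 13  # -> result = 13
b = x - result  # -> b = 12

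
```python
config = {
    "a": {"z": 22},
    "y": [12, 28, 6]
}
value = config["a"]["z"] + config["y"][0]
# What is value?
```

Answer: 34

Derivation:
Trace (tracking value):
config = {'a': {'z': 22}, 'y': [12, 28, 6]}  # -> config = {'a': {'z': 22}, 'y': [12, 28, 6]}
value = config['a']['z'] + config['y'][0]  # -> value = 34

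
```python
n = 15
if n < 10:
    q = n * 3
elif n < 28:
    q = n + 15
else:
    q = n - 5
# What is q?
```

Trace (tracking q):
n = 15  # -> n = 15
if n < 10:  # condition is False
elif n < 28:  # condition is True
    q = n + 15  # -> q = 30

Answer: 30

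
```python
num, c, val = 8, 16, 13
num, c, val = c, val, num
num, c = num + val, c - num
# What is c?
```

Answer: -3

Derivation:
Trace (tracking c):
num, c, val = (8, 16, 13)  # -> num = 8, c = 16, val = 13
num, c, val = (c, val, num)  # -> num = 16, c = 13, val = 8
num, c = (num + val, c - num)  # -> num = 24, c = -3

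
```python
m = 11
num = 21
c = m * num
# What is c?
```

Answer: 231

Derivation:
Trace (tracking c):
m = 11  # -> m = 11
num = 21  # -> num = 21
c = m * num  # -> c = 231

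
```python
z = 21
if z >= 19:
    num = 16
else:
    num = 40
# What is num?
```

Trace (tracking num):
z = 21  # -> z = 21
if z >= 19:  # condition is True
    num = 16  # -> num = 16

Answer: 16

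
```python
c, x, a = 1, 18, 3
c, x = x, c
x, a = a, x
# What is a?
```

Answer: 1

Derivation:
Trace (tracking a):
c, x, a = (1, 18, 3)  # -> c = 1, x = 18, a = 3
c, x = (x, c)  # -> c = 18, x = 1
x, a = (a, x)  # -> x = 3, a = 1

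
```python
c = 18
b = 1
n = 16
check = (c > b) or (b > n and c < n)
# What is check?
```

Answer: True

Derivation:
Trace (tracking check):
c = 18  # -> c = 18
b = 1  # -> b = 1
n = 16  # -> n = 16
check = c > b or (b > n and c < n)  # -> check = True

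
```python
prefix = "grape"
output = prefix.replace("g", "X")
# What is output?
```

Trace (tracking output):
prefix = 'grape'  # -> prefix = 'grape'
output = prefix.replace('g', 'X')  # -> output = 'Xrape'

Answer: 'Xrape'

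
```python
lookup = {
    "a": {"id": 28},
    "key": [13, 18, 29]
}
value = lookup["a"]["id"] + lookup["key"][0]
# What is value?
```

Trace (tracking value):
lookup = {'a': {'id': 28}, 'key': [13, 18, 29]}  # -> lookup = {'a': {'id': 28}, 'key': [13, 18, 29]}
value = lookup['a']['id'] + lookup['key'][0]  # -> value = 41

Answer: 41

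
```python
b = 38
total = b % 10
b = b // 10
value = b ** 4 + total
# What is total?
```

Trace (tracking total):
b = 38  # -> b = 38
total = b % 10  # -> total = 8
b = b // 10  # -> b = 3
value = b ** 4 + total  # -> value = 89

Answer: 8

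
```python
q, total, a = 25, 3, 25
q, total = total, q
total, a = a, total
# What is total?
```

Answer: 25

Derivation:
Trace (tracking total):
q, total, a = (25, 3, 25)  # -> q = 25, total = 3, a = 25
q, total = (total, q)  # -> q = 3, total = 25
total, a = (a, total)  # -> total = 25, a = 25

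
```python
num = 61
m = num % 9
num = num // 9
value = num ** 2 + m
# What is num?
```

Trace (tracking num):
num = 61  # -> num = 61
m = num % 9  # -> m = 7
num = num // 9  # -> num = 6
value = num ** 2 + m  # -> value = 43

Answer: 6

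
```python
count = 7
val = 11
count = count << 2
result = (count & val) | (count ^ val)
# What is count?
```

Answer: 28

Derivation:
Trace (tracking count):
count = 7  # -> count = 7
val = 11  # -> val = 11
count = count << 2  # -> count = 28
result = count & val | count ^ val  # -> result = 31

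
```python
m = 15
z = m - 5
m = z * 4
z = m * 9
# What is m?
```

Trace (tracking m):
m = 15  # -> m = 15
z = m - 5  # -> z = 10
m = z * 4  # -> m = 40
z = m * 9  # -> z = 360

Answer: 40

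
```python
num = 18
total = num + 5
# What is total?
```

Answer: 23

Derivation:
Trace (tracking total):
num = 18  # -> num = 18
total = num + 5  # -> total = 23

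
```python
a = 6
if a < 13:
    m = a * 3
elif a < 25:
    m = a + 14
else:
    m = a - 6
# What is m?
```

Trace (tracking m):
a = 6  # -> a = 6
if a < 13:  # condition is True
    m = a * 3  # -> m = 18

Answer: 18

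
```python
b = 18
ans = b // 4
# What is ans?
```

Answer: 4

Derivation:
Trace (tracking ans):
b = 18  # -> b = 18
ans = b // 4  # -> ans = 4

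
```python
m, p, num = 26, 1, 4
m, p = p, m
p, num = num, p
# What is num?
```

Trace (tracking num):
m, p, num = (26, 1, 4)  # -> m = 26, p = 1, num = 4
m, p = (p, m)  # -> m = 1, p = 26
p, num = (num, p)  # -> p = 4, num = 26

Answer: 26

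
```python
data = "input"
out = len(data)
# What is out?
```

Trace (tracking out):
data = 'input'  # -> data = 'input'
out = len(data)  # -> out = 5

Answer: 5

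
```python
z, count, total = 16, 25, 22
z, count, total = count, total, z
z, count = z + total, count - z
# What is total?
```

Trace (tracking total):
z, count, total = (16, 25, 22)  # -> z = 16, count = 25, total = 22
z, count, total = (count, total, z)  # -> z = 25, count = 22, total = 16
z, count = (z + total, count - z)  # -> z = 41, count = -3

Answer: 16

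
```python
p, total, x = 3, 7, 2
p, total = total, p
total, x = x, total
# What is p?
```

Trace (tracking p):
p, total, x = (3, 7, 2)  # -> p = 3, total = 7, x = 2
p, total = (total, p)  # -> p = 7, total = 3
total, x = (x, total)  # -> total = 2, x = 3

Answer: 7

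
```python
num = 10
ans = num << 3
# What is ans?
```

Trace (tracking ans):
num = 10  # -> num = 10
ans = num << 3  # -> ans = 80

Answer: 80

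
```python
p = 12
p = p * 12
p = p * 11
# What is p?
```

Trace (tracking p):
p = 12  # -> p = 12
p = p * 12  # -> p = 144
p = p * 11  # -> p = 1584

Answer: 1584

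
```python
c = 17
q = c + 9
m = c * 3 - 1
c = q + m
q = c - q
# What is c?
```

Answer: 76

Derivation:
Trace (tracking c):
c = 17  # -> c = 17
q = c + 9  # -> q = 26
m = c * 3 - 1  # -> m = 50
c = q + m  # -> c = 76
q = c - q  # -> q = 50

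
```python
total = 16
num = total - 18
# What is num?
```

Answer: -2

Derivation:
Trace (tracking num):
total = 16  # -> total = 16
num = total - 18  # -> num = -2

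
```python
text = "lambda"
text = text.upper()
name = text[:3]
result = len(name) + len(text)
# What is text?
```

Answer: 'LAMBDA'

Derivation:
Trace (tracking text):
text = 'lambda'  # -> text = 'lambda'
text = text.upper()  # -> text = 'LAMBDA'
name = text[:3]  # -> name = 'LAM'
result = len(name) + len(text)  # -> result = 9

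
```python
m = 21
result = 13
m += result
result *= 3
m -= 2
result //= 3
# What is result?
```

Answer: 13

Derivation:
Trace (tracking result):
m = 21  # -> m = 21
result = 13  # -> result = 13
m += result  # -> m = 34
result *= 3  # -> result = 39
m -= 2  # -> m = 32
result //= 3  # -> result = 13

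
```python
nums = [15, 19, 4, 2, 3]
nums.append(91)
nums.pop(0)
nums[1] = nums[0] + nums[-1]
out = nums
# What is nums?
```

Answer: [19, 110, 2, 3, 91]

Derivation:
Trace (tracking nums):
nums = [15, 19, 4, 2, 3]  # -> nums = [15, 19, 4, 2, 3]
nums.append(91)  # -> nums = [15, 19, 4, 2, 3, 91]
nums.pop(0)  # -> nums = [19, 4, 2, 3, 91]
nums[1] = nums[0] + nums[-1]  # -> nums = [19, 110, 2, 3, 91]
out = nums  # -> out = [19, 110, 2, 3, 91]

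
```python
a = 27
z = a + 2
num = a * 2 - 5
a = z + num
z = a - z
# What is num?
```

Answer: 49

Derivation:
Trace (tracking num):
a = 27  # -> a = 27
z = a + 2  # -> z = 29
num = a * 2 - 5  # -> num = 49
a = z + num  # -> a = 78
z = a - z  # -> z = 49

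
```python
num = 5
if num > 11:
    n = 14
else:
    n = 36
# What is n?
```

Answer: 36

Derivation:
Trace (tracking n):
num = 5  # -> num = 5
if num > 11:  # condition is False
else:
    n = 36  # -> n = 36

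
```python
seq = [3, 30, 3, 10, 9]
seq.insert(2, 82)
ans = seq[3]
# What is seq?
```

Answer: [3, 30, 82, 3, 10, 9]

Derivation:
Trace (tracking seq):
seq = [3, 30, 3, 10, 9]  # -> seq = [3, 30, 3, 10, 9]
seq.insert(2, 82)  # -> seq = [3, 30, 82, 3, 10, 9]
ans = seq[3]  # -> ans = 3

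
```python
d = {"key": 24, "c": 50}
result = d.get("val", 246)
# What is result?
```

Trace (tracking result):
d = {'key': 24, 'c': 50}  # -> d = {'key': 24, 'c': 50}
result = d.get('val', 246)  # -> result = 246

Answer: 246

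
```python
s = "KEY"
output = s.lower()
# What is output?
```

Trace (tracking output):
s = 'KEY'  # -> s = 'KEY'
output = s.lower()  # -> output = 'key'

Answer: 'key'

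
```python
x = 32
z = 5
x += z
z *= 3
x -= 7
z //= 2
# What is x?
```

Trace (tracking x):
x = 32  # -> x = 32
z = 5  # -> z = 5
x += z  # -> x = 37
z *= 3  # -> z = 15
x -= 7  # -> x = 30
z //= 2  # -> z = 7

Answer: 30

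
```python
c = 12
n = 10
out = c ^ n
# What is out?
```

Answer: 6

Derivation:
Trace (tracking out):
c = 12  # -> c = 12
n = 10  # -> n = 10
out = c ^ n  # -> out = 6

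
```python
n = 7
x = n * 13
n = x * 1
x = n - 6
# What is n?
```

Answer: 91

Derivation:
Trace (tracking n):
n = 7  # -> n = 7
x = n * 13  # -> x = 91
n = x * 1  # -> n = 91
x = n - 6  # -> x = 85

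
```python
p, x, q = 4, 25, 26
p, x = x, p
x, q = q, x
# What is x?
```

Answer: 26

Derivation:
Trace (tracking x):
p, x, q = (4, 25, 26)  # -> p = 4, x = 25, q = 26
p, x = (x, p)  # -> p = 25, x = 4
x, q = (q, x)  # -> x = 26, q = 4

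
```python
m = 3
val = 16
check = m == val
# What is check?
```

Trace (tracking check):
m = 3  # -> m = 3
val = 16  # -> val = 16
check = m == val  # -> check = False

Answer: False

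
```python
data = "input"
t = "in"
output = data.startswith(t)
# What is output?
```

Answer: True

Derivation:
Trace (tracking output):
data = 'input'  # -> data = 'input'
t = 'in'  # -> t = 'in'
output = data.startswith(t)  # -> output = True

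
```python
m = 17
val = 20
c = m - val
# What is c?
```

Answer: -3

Derivation:
Trace (tracking c):
m = 17  # -> m = 17
val = 20  # -> val = 20
c = m - val  # -> c = -3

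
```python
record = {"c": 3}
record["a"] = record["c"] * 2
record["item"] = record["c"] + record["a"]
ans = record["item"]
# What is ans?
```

Trace (tracking ans):
record = {'c': 3}  # -> record = {'c': 3}
record['a'] = record['c'] * 2  # -> record = {'c': 3, 'a': 6}
record['item'] = record['c'] + record['a']  # -> record = {'c': 3, 'a': 6, 'item': 9}
ans = record['item']  # -> ans = 9

Answer: 9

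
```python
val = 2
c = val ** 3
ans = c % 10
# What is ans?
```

Trace (tracking ans):
val = 2  # -> val = 2
c = val ** 3  # -> c = 8
ans = c % 10  # -> ans = 8

Answer: 8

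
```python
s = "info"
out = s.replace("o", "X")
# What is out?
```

Trace (tracking out):
s = 'info'  # -> s = 'info'
out = s.replace('o', 'X')  # -> out = 'infX'

Answer: 'infX'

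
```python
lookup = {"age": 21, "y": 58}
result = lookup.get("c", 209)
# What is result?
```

Trace (tracking result):
lookup = {'age': 21, 'y': 58}  # -> lookup = {'age': 21, 'y': 58}
result = lookup.get('c', 209)  # -> result = 209

Answer: 209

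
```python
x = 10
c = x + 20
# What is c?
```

Answer: 30

Derivation:
Trace (tracking c):
x = 10  # -> x = 10
c = x + 20  # -> c = 30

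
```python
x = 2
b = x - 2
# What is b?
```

Answer: 0

Derivation:
Trace (tracking b):
x = 2  # -> x = 2
b = x - 2  # -> b = 0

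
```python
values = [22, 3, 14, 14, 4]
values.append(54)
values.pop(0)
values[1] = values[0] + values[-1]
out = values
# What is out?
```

Answer: [3, 57, 14, 4, 54]

Derivation:
Trace (tracking out):
values = [22, 3, 14, 14, 4]  # -> values = [22, 3, 14, 14, 4]
values.append(54)  # -> values = [22, 3, 14, 14, 4, 54]
values.pop(0)  # -> values = [3, 14, 14, 4, 54]
values[1] = values[0] + values[-1]  # -> values = [3, 57, 14, 4, 54]
out = values  # -> out = [3, 57, 14, 4, 54]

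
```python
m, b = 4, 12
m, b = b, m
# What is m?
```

Answer: 12

Derivation:
Trace (tracking m):
m, b = (4, 12)  # -> m = 4, b = 12
m, b = (b, m)  # -> m = 12, b = 4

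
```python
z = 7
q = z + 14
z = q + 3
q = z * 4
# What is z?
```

Answer: 24

Derivation:
Trace (tracking z):
z = 7  # -> z = 7
q = z + 14  # -> q = 21
z = q + 3  # -> z = 24
q = z * 4  # -> q = 96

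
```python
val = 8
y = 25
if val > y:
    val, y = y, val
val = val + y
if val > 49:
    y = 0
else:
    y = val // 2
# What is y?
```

Trace (tracking y):
val = 8  # -> val = 8
y = 25  # -> y = 25
if val > y:  # condition is False
val = val + y  # -> val = 33
if val > 49:  # condition is False
else:
    y = val // 2  # -> y = 16

Answer: 16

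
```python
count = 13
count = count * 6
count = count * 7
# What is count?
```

Answer: 546

Derivation:
Trace (tracking count):
count = 13  # -> count = 13
count = count * 6  # -> count = 78
count = count * 7  # -> count = 546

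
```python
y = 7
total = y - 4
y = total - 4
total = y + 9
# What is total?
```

Trace (tracking total):
y = 7  # -> y = 7
total = y - 4  # -> total = 3
y = total - 4  # -> y = -1
total = y + 9  # -> total = 8

Answer: 8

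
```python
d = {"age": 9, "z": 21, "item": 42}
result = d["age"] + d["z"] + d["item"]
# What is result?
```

Trace (tracking result):
d = {'age': 9, 'z': 21, 'item': 42}  # -> d = {'age': 9, 'z': 21, 'item': 42}
result = d['age'] + d['z'] + d['item']  # -> result = 72

Answer: 72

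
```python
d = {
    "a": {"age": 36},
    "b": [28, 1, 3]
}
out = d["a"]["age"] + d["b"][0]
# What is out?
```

Trace (tracking out):
d = {'a': {'age': 36}, 'b': [28, 1, 3]}  # -> d = {'a': {'age': 36}, 'b': [28, 1, 3]}
out = d['a']['age'] + d['b'][0]  # -> out = 64

Answer: 64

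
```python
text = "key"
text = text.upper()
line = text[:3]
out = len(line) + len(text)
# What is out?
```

Answer: 6

Derivation:
Trace (tracking out):
text = 'key'  # -> text = 'key'
text = text.upper()  # -> text = 'KEY'
line = text[:3]  # -> line = 'KEY'
out = len(line) + len(text)  # -> out = 6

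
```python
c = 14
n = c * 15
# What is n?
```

Answer: 210

Derivation:
Trace (tracking n):
c = 14  # -> c = 14
n = c * 15  # -> n = 210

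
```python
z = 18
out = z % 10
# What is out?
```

Answer: 8

Derivation:
Trace (tracking out):
z = 18  # -> z = 18
out = z % 10  # -> out = 8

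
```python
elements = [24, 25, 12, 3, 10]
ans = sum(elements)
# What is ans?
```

Trace (tracking ans):
elements = [24, 25, 12, 3, 10]  # -> elements = [24, 25, 12, 3, 10]
ans = sum(elements)  # -> ans = 74

Answer: 74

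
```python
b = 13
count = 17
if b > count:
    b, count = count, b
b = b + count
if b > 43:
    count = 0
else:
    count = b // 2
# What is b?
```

Answer: 30

Derivation:
Trace (tracking b):
b = 13  # -> b = 13
count = 17  # -> count = 17
if b > count:  # condition is False
b = b + count  # -> b = 30
if b > 43:  # condition is False
else:
    count = b // 2  # -> count = 15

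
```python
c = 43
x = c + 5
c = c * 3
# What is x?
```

Trace (tracking x):
c = 43  # -> c = 43
x = c + 5  # -> x = 48
c = c * 3  # -> c = 129

Answer: 48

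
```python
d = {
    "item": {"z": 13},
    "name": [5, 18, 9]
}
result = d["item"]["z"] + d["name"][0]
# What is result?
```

Answer: 18

Derivation:
Trace (tracking result):
d = {'item': {'z': 13}, 'name': [5, 18, 9]}  # -> d = {'item': {'z': 13}, 'name': [5, 18, 9]}
result = d['item']['z'] + d['name'][0]  # -> result = 18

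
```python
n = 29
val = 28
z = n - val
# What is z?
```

Answer: 1

Derivation:
Trace (tracking z):
n = 29  # -> n = 29
val = 28  # -> val = 28
z = n - val  # -> z = 1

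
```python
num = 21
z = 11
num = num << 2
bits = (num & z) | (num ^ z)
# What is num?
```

Answer: 84

Derivation:
Trace (tracking num):
num = 21  # -> num = 21
z = 11  # -> z = 11
num = num << 2  # -> num = 84
bits = num & z | num ^ z  # -> bits = 95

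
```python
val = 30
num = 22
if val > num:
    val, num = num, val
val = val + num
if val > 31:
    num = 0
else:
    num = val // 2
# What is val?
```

Answer: 52

Derivation:
Trace (tracking val):
val = 30  # -> val = 30
num = 22  # -> num = 22
if val > num:  # condition is True
    val, num = (num, val)  # -> val = 22, num = 30
val = val + num  # -> val = 52
if val > 31:  # condition is True
    num = 0  # -> num = 0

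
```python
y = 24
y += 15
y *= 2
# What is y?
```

Trace (tracking y):
y = 24  # -> y = 24
y += 15  # -> y = 39
y *= 2  # -> y = 78

Answer: 78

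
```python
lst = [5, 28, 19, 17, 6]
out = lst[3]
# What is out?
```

Trace (tracking out):
lst = [5, 28, 19, 17, 6]  # -> lst = [5, 28, 19, 17, 6]
out = lst[3]  # -> out = 17

Answer: 17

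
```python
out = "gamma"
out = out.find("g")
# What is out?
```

Trace (tracking out):
out = 'gamma'  # -> out = 'gamma'
out = out.find('g')  # -> out = 0

Answer: 0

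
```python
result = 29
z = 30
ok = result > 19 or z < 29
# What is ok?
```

Answer: True

Derivation:
Trace (tracking ok):
result = 29  # -> result = 29
z = 30  # -> z = 30
ok = result > 19 or z < 29  # -> ok = True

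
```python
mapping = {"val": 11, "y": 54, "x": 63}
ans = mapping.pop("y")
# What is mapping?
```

Trace (tracking mapping):
mapping = {'val': 11, 'y': 54, 'x': 63}  # -> mapping = {'val': 11, 'y': 54, 'x': 63}
ans = mapping.pop('y')  # -> ans = 54

Answer: {'val': 11, 'x': 63}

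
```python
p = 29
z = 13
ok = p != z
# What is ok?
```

Answer: True

Derivation:
Trace (tracking ok):
p = 29  # -> p = 29
z = 13  # -> z = 13
ok = p != z  # -> ok = True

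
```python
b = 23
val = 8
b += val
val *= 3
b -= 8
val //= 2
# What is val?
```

Trace (tracking val):
b = 23  # -> b = 23
val = 8  # -> val = 8
b += val  # -> b = 31
val *= 3  # -> val = 24
b -= 8  # -> b = 23
val //= 2  # -> val = 12

Answer: 12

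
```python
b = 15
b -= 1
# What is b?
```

Answer: 14

Derivation:
Trace (tracking b):
b = 15  # -> b = 15
b -= 1  # -> b = 14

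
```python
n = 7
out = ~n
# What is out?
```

Trace (tracking out):
n = 7  # -> n = 7
out = ~n  # -> out = -8

Answer: -8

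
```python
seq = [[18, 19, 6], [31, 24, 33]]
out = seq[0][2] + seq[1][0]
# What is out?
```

Trace (tracking out):
seq = [[18, 19, 6], [31, 24, 33]]  # -> seq = [[18, 19, 6], [31, 24, 33]]
out = seq[0][2] + seq[1][0]  # -> out = 37

Answer: 37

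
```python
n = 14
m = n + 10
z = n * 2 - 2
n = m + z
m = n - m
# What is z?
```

Answer: 26

Derivation:
Trace (tracking z):
n = 14  # -> n = 14
m = n + 10  # -> m = 24
z = n * 2 - 2  # -> z = 26
n = m + z  # -> n = 50
m = n - m  # -> m = 26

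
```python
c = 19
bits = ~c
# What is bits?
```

Trace (tracking bits):
c = 19  # -> c = 19
bits = ~c  # -> bits = -20

Answer: -20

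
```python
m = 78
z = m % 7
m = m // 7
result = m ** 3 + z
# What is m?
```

Answer: 11

Derivation:
Trace (tracking m):
m = 78  # -> m = 78
z = m % 7  # -> z = 1
m = m // 7  # -> m = 11
result = m ** 3 + z  # -> result = 1332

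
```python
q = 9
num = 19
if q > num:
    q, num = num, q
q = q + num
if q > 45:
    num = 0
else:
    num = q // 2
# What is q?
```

Trace (tracking q):
q = 9  # -> q = 9
num = 19  # -> num = 19
if q > num:  # condition is False
q = q + num  # -> q = 28
if q > 45:  # condition is False
else:
    num = q // 2  # -> num = 14

Answer: 28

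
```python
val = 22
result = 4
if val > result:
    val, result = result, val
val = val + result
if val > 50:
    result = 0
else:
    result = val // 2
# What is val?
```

Trace (tracking val):
val = 22  # -> val = 22
result = 4  # -> result = 4
if val > result:  # condition is True
    val, result = (result, val)  # -> val = 4, result = 22
val = val + result  # -> val = 26
if val > 50:  # condition is False
else:
    result = val // 2  # -> result = 13

Answer: 26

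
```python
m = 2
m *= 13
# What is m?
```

Trace (tracking m):
m = 2  # -> m = 2
m *= 13  # -> m = 26

Answer: 26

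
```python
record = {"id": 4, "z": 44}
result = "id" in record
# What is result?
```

Trace (tracking result):
record = {'id': 4, 'z': 44}  # -> record = {'id': 4, 'z': 44}
result = 'id' in record  # -> result = True

Answer: True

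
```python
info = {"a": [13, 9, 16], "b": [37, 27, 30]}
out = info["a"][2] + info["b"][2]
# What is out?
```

Trace (tracking out):
info = {'a': [13, 9, 16], 'b': [37, 27, 30]}  # -> info = {'a': [13, 9, 16], 'b': [37, 27, 30]}
out = info['a'][2] + info['b'][2]  # -> out = 46

Answer: 46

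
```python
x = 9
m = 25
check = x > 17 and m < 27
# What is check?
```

Answer: False

Derivation:
Trace (tracking check):
x = 9  # -> x = 9
m = 25  # -> m = 25
check = x > 17 and m < 27  # -> check = False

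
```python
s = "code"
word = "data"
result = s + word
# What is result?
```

Answer: 'codedata'

Derivation:
Trace (tracking result):
s = 'code'  # -> s = 'code'
word = 'data'  # -> word = 'data'
result = s + word  # -> result = 'codedata'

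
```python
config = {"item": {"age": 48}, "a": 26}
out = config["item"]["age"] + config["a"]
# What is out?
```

Trace (tracking out):
config = {'item': {'age': 48}, 'a': 26}  # -> config = {'item': {'age': 48}, 'a': 26}
out = config['item']['age'] + config['a']  # -> out = 74

Answer: 74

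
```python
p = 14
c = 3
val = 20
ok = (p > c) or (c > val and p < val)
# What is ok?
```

Trace (tracking ok):
p = 14  # -> p = 14
c = 3  # -> c = 3
val = 20  # -> val = 20
ok = p > c or (c > val and p < val)  # -> ok = True

Answer: True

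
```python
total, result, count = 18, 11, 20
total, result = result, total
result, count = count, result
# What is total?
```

Trace (tracking total):
total, result, count = (18, 11, 20)  # -> total = 18, result = 11, count = 20
total, result = (result, total)  # -> total = 11, result = 18
result, count = (count, result)  # -> result = 20, count = 18

Answer: 11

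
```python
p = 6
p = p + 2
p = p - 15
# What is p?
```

Trace (tracking p):
p = 6  # -> p = 6
p = p + 2  # -> p = 8
p = p - 15  # -> p = -7

Answer: -7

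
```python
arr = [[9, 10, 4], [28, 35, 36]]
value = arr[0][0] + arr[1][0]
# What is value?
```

Answer: 37

Derivation:
Trace (tracking value):
arr = [[9, 10, 4], [28, 35, 36]]  # -> arr = [[9, 10, 4], [28, 35, 36]]
value = arr[0][0] + arr[1][0]  # -> value = 37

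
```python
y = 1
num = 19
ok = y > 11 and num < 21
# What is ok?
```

Answer: False

Derivation:
Trace (tracking ok):
y = 1  # -> y = 1
num = 19  # -> num = 19
ok = y > 11 and num < 21  # -> ok = False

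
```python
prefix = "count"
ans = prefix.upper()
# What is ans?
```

Answer: 'COUNT'

Derivation:
Trace (tracking ans):
prefix = 'count'  # -> prefix = 'count'
ans = prefix.upper()  # -> ans = 'COUNT'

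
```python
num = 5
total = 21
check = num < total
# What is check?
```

Trace (tracking check):
num = 5  # -> num = 5
total = 21  # -> total = 21
check = num < total  # -> check = True

Answer: True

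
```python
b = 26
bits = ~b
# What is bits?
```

Answer: -27

Derivation:
Trace (tracking bits):
b = 26  # -> b = 26
bits = ~b  # -> bits = -27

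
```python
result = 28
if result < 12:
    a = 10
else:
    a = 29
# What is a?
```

Answer: 29

Derivation:
Trace (tracking a):
result = 28  # -> result = 28
if result < 12:  # condition is False
else:
    a = 29  # -> a = 29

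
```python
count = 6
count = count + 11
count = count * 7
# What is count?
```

Trace (tracking count):
count = 6  # -> count = 6
count = count + 11  # -> count = 17
count = count * 7  # -> count = 119

Answer: 119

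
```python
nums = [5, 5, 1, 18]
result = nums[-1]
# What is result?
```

Trace (tracking result):
nums = [5, 5, 1, 18]  # -> nums = [5, 5, 1, 18]
result = nums[-1]  # -> result = 18

Answer: 18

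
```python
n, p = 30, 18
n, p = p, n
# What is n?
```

Answer: 18

Derivation:
Trace (tracking n):
n, p = (30, 18)  # -> n = 30, p = 18
n, p = (p, n)  # -> n = 18, p = 30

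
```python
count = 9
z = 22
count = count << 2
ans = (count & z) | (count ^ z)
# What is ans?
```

Trace (tracking ans):
count = 9  # -> count = 9
z = 22  # -> z = 22
count = count << 2  # -> count = 36
ans = count & z | count ^ z  # -> ans = 54

Answer: 54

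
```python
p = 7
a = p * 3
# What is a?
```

Trace (tracking a):
p = 7  # -> p = 7
a = p * 3  # -> a = 21

Answer: 21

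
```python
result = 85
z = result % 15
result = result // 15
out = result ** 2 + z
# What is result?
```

Answer: 5

Derivation:
Trace (tracking result):
result = 85  # -> result = 85
z = result % 15  # -> z = 10
result = result // 15  # -> result = 5
out = result ** 2 + z  # -> out = 35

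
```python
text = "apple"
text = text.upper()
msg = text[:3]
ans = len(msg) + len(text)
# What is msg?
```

Trace (tracking msg):
text = 'apple'  # -> text = 'apple'
text = text.upper()  # -> text = 'APPLE'
msg = text[:3]  # -> msg = 'APP'
ans = len(msg) + len(text)  # -> ans = 8

Answer: 'APP'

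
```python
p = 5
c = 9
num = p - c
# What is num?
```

Trace (tracking num):
p = 5  # -> p = 5
c = 9  # -> c = 9
num = p - c  # -> num = -4

Answer: -4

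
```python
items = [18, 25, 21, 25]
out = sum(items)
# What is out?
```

Trace (tracking out):
items = [18, 25, 21, 25]  # -> items = [18, 25, 21, 25]
out = sum(items)  # -> out = 89

Answer: 89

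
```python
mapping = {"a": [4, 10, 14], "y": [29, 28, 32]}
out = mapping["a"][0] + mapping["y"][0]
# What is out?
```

Trace (tracking out):
mapping = {'a': [4, 10, 14], 'y': [29, 28, 32]}  # -> mapping = {'a': [4, 10, 14], 'y': [29, 28, 32]}
out = mapping['a'][0] + mapping['y'][0]  # -> out = 33

Answer: 33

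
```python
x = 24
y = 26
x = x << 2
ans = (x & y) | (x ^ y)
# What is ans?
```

Trace (tracking ans):
x = 24  # -> x = 24
y = 26  # -> y = 26
x = x << 2  # -> x = 96
ans = x & y | x ^ y  # -> ans = 122

Answer: 122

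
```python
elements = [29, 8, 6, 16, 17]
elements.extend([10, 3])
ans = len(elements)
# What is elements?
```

Trace (tracking elements):
elements = [29, 8, 6, 16, 17]  # -> elements = [29, 8, 6, 16, 17]
elements.extend([10, 3])  # -> elements = [29, 8, 6, 16, 17, 10, 3]
ans = len(elements)  # -> ans = 7

Answer: [29, 8, 6, 16, 17, 10, 3]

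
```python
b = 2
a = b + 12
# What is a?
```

Answer: 14

Derivation:
Trace (tracking a):
b = 2  # -> b = 2
a = b + 12  # -> a = 14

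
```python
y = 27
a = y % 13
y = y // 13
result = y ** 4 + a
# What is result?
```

Answer: 17

Derivation:
Trace (tracking result):
y = 27  # -> y = 27
a = y % 13  # -> a = 1
y = y // 13  # -> y = 2
result = y ** 4 + a  # -> result = 17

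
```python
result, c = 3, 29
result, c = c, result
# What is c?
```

Trace (tracking c):
result, c = (3, 29)  # -> result = 3, c = 29
result, c = (c, result)  # -> result = 29, c = 3

Answer: 3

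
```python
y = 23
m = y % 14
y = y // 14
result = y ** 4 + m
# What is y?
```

Trace (tracking y):
y = 23  # -> y = 23
m = y % 14  # -> m = 9
y = y // 14  # -> y = 1
result = y ** 4 + m  # -> result = 10

Answer: 1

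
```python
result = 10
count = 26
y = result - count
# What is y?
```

Answer: -16

Derivation:
Trace (tracking y):
result = 10  # -> result = 10
count = 26  # -> count = 26
y = result - count  # -> y = -16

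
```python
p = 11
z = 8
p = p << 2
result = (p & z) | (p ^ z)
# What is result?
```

Answer: 44

Derivation:
Trace (tracking result):
p = 11  # -> p = 11
z = 8  # -> z = 8
p = p << 2  # -> p = 44
result = p & z | p ^ z  # -> result = 44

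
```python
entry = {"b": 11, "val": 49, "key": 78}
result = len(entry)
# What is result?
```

Answer: 3

Derivation:
Trace (tracking result):
entry = {'b': 11, 'val': 49, 'key': 78}  # -> entry = {'b': 11, 'val': 49, 'key': 78}
result = len(entry)  # -> result = 3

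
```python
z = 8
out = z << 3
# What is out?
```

Answer: 64

Derivation:
Trace (tracking out):
z = 8  # -> z = 8
out = z << 3  # -> out = 64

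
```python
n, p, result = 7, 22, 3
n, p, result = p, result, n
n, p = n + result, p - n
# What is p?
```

Trace (tracking p):
n, p, result = (7, 22, 3)  # -> n = 7, p = 22, result = 3
n, p, result = (p, result, n)  # -> n = 22, p = 3, result = 7
n, p = (n + result, p - n)  # -> n = 29, p = -19

Answer: -19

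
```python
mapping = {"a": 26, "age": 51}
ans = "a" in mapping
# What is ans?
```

Answer: True

Derivation:
Trace (tracking ans):
mapping = {'a': 26, 'age': 51}  # -> mapping = {'a': 26, 'age': 51}
ans = 'a' in mapping  # -> ans = True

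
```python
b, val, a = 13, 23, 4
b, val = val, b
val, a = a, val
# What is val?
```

Trace (tracking val):
b, val, a = (13, 23, 4)  # -> b = 13, val = 23, a = 4
b, val = (val, b)  # -> b = 23, val = 13
val, a = (a, val)  # -> val = 4, a = 13

Answer: 4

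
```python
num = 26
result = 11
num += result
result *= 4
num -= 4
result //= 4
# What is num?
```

Trace (tracking num):
num = 26  # -> num = 26
result = 11  # -> result = 11
num += result  # -> num = 37
result *= 4  # -> result = 44
num -= 4  # -> num = 33
result //= 4  # -> result = 11

Answer: 33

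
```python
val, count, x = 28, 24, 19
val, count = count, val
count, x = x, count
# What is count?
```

Trace (tracking count):
val, count, x = (28, 24, 19)  # -> val = 28, count = 24, x = 19
val, count = (count, val)  # -> val = 24, count = 28
count, x = (x, count)  # -> count = 19, x = 28

Answer: 19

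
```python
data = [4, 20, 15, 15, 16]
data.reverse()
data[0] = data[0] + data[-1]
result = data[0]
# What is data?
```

Answer: [20, 15, 15, 20, 4]

Derivation:
Trace (tracking data):
data = [4, 20, 15, 15, 16]  # -> data = [4, 20, 15, 15, 16]
data.reverse()  # -> data = [16, 15, 15, 20, 4]
data[0] = data[0] + data[-1]  # -> data = [20, 15, 15, 20, 4]
result = data[0]  # -> result = 20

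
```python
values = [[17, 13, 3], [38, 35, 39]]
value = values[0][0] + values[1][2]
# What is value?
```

Trace (tracking value):
values = [[17, 13, 3], [38, 35, 39]]  # -> values = [[17, 13, 3], [38, 35, 39]]
value = values[0][0] + values[1][2]  # -> value = 56

Answer: 56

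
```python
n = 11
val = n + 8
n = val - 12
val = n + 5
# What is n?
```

Trace (tracking n):
n = 11  # -> n = 11
val = n + 8  # -> val = 19
n = val - 12  # -> n = 7
val = n + 5  # -> val = 12

Answer: 7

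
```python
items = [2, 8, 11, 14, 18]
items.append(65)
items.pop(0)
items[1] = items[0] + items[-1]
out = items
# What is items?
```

Trace (tracking items):
items = [2, 8, 11, 14, 18]  # -> items = [2, 8, 11, 14, 18]
items.append(65)  # -> items = [2, 8, 11, 14, 18, 65]
items.pop(0)  # -> items = [8, 11, 14, 18, 65]
items[1] = items[0] + items[-1]  # -> items = [8, 73, 14, 18, 65]
out = items  # -> out = [8, 73, 14, 18, 65]

Answer: [8, 73, 14, 18, 65]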